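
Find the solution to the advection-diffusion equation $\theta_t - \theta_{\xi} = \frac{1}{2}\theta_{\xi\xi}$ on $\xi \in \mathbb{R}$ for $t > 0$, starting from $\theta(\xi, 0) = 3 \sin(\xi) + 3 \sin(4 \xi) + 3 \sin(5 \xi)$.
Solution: Moving frame: $\eta = \xi + t$, $\sigma = t$, $\theta = u(\eta,\sigma)$, so $\theta_t = u_{\sigma} + u_{\eta}$ and $\theta_{\xi\xi} = u_{\eta\eta}$.
Hence $\theta_t - \theta_{\xi} = u_{\sigma}$ and the PDE becomes the heat equation $u_{\sigma} = \frac{1}{2}u_{\eta\eta}$ on $\eta \in \mathbb{R}$.
Initial data: $u(\eta,0) = \theta(\eta,0) = 3 \sin(\eta) + 3 \sin(4 \eta) + 3 \sin(5 \eta)$. Each mode $\sin(n\eta)$ decays as $e^{-n^2\sigma/2}$ on $\mathbb{R}$, so $u(\eta,\sigma) = \sum c_n e^{-n^2\sigma/2} \sin(n\eta)$ with $c_1=3, c_4=3, c_5=3$: $u(\eta,\sigma) = 3 e^{-8 \sigma} \sin(4 \eta) + 3 e^{-\sigma/2} \sin(\eta) + 3 e^{-25 \sigma/2} \sin(5 \eta)$.
Substituting back: $\theta(\xi,t) = u(\xi + t, t)$.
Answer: $\theta(\xi, t) = 3 e^{-8 t} \sin(4 \xi + 4 t) + 3 e^{-t/2} \sin(\xi + t) + 3 e^{-25 t/2} \sin(5 \xi + 5 t)$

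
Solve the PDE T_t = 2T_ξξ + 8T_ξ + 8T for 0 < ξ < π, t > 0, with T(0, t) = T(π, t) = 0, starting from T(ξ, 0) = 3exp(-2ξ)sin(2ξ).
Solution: Substitute T = exp(-2ξ)u, i.e. u = exp(2ξ)T.
By the product rule, T_ξ = exp(-2ξ)(u_ξ - 2u), T_ξξ = exp(-2ξ)(u_ξξ - 4u_ξ + 4u), T_t = exp(-2ξ)u_t.
Substituting into the PDE and dividing by exp(-2ξ): u_t = 2(u_ξξ - 4u_ξ + 4u) + 8(u_ξ - 2u) + 8u.
The lower-order terms cancel, leaving the standard heat equation u_t = 2u_ξξ.
Initial data for u: u(ξ,0) = exp(2ξ)T(ξ,0) = 3sin(2ξ). The boundary conditions carry over: u(0,t) = u(π,t) = 0.
Solve for u:
  Using separation of variables u = X(ξ)G(t):
  Eigenfunctions: sin(nξ), n = 1, 2, 3, ...
  General solution: u(ξ, t) = Σ c_n sin(nξ) exp(-2n² t)
  Matching u(ξ,0) = 3sin(2ξ) term by term: c_2=3.
Hence u(ξ,t) = 3exp(-8t)sin(2ξ).
Transform back: T(ξ,t) = exp(-2ξ)u(ξ,t).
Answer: T(ξ, t) = 3exp(-8t)exp(-2ξ)sin(2ξ)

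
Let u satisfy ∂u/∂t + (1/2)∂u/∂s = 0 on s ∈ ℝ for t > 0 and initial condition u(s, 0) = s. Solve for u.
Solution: By characteristics (ds/dt = 1/2), u(s,t) = f(s - (1/2)t) with f = u(·, 0).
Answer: u(s, t) = s - (1/2)t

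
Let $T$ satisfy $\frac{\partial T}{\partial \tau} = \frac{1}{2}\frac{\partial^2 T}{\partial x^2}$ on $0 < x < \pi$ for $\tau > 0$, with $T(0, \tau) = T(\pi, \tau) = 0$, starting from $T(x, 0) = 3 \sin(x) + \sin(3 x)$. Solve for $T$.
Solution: Using separation of variables $T = X(x)G(\tau)$:
Eigenfunctions: $\sin(nx)$, $n = 1, 2, 3, \ldots$
General solution: $T(x, \tau) = \sum c_n \sin(nx) e^{-n^2 \tau/2}$
Matching $T(x,0) = 3 \sin(x) + \sin(3 x)$ term by term: $c_1=3, c_3=1$.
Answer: $T(x, \tau) = 3 e^{-\tau/2} \sin(x) + e^{-9 \tau/2} \sin(3 x)$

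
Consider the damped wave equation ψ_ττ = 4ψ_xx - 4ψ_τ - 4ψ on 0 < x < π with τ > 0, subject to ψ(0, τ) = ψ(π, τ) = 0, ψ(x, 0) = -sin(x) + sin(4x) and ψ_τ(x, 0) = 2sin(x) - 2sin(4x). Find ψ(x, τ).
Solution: Substitute ψ = exp(-2τ)u.
Then ψ_τ = exp(-2τ)(u_τ - 2u), ψ_ττ = exp(-2τ)(u_ττ - 4u_τ + 4u), ψ_xx = exp(-2τ)u_xx; substituting and dividing by exp(-2τ), the lower-order terms cancel: u_ττ = 4u_xx (standard wave equation).
Data for u: u(x,0) = ψ(x,0) = -sin(x) + sin(4x); u_τ(x,0) = ψ_τ(x,0) + 2ψ(x,0) = 0. The boundary conditions carry over: u(0,τ) = u(π,τ) = 0.
Separating variables: u = Σ [A_n cos(ω_n τ) + B_n sin(ω_n τ)] sin(nx), ω_n = 2n. From ICs: A_1=-1, A_4=1.
So u(x,τ) = -sin(x)cos(2τ) + sin(4x)cos(8τ), and ψ(x,τ) = exp(-2τ)u(x,τ).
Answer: ψ(x, τ) = -exp(-2τ)sin(x)cos(2τ) + exp(-2τ)sin(4x)cos(8τ)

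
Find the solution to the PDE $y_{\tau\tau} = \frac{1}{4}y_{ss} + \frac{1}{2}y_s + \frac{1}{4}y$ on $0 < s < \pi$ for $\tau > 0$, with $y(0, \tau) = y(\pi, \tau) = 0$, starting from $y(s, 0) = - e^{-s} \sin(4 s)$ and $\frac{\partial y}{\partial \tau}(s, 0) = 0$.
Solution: Substitute $y = e^{-s}u$.
Then $y_s = e^{-s}(u_s - u)$, $y_{ss} = e^{-s}(u_{ss} - 2u_s + u)$, $y_{\tau\tau} = e^{-s}u_{\tau\tau}$; substituting and dividing by $e^{-s}$, the lower-order terms cancel: $u_{\tau\tau} = \frac{1}{4}u_{ss}$ (standard wave equation).
Data for $u$: $u(s,0) = e^{s}y(s,0) = - \sin(4 s)$; $u_{\tau}(s,0) = e^{s}y_{\tau}(s,0) = 0$. The boundary conditions carry over: $u(0,\tau) = u(\pi,\tau) = 0$.
Separating variables: $u = \sum [A_n \cos(\omega_n \tau) + B_n \sin(\omega_n \tau)] \sin(ns)$, $\omega_n = n/2$. From ICs: $A_4=-1$.
So $u(s,\tau) = - \sin(4 s) \cos(2 \tau)$, and $y(s,\tau) = e^{-s}u(s,\tau)$.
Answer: $y(s, \tau) = - e^{-s} \sin(4 s) \cos(2 \tau)$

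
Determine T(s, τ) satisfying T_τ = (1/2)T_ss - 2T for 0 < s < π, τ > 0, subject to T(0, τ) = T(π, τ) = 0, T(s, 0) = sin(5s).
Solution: Substitute T = exp(-2τ)u, i.e. u = exp(2τ)T.
By the product rule, T_τ = exp(-2τ)(u_τ - 2u), T_ss = exp(-2τ)u_ss.
Substituting into the PDE and dividing by exp(-2τ): u_τ - 2u = (1/2)u_ss - 2u.
The lower-order terms cancel, leaving the standard heat equation u_τ = (1/2)u_ss.
Initial data for u: u(s,0) = T(s,0) = sin(5s). The boundary conditions carry over: u(0,τ) = u(π,τ) = 0.
Solve for u:
  Using separation of variables u = X(s)G(τ):
  Eigenfunctions: sin(ns), n = 1, 2, 3, ...
  General solution: u(s, τ) = Σ c_n sin(ns) exp(-n² τ/2)
  Matching u(s,0) = sin(5s) term by term: c_5=1.
Hence u(s,τ) = exp(-25τ/2)sin(5s).
Transform back: T(s,τ) = exp(-2τ)u(s,τ).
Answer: T(s, τ) = exp(-29τ/2)sin(5s)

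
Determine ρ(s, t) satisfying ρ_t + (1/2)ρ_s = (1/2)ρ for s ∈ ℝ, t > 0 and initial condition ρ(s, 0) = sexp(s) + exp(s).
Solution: Substitute ρ = exp(s)u, i.e. u = exp(-s)ρ.
By the product rule, ρ_s = exp(s)(u_s + u), ρ_t = exp(s)u_t.
Substituting into the PDE and dividing by exp(s): u_t + (1/2)(u_s + u) = (1/2)u.
The lower-order terms cancel, leaving the standard advection equation u_t + (1/2)u_s = 0.
Initial data for u: u(s,0) = exp(-s)ρ(s,0) = s + 1.
Solve for u:
  By method of characteristics (waves move right with speed 1/2):
  Along characteristics s - (1/2)t = const, u is constant, so u(s,t) = f(s - (1/2)t) with f = u(·, 0).
Hence u(s,t) = s - (1/2)t + 1.
Transform back: ρ(s,t) = exp(s)u(s,t).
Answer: ρ(s, t) = sexp(s) - (1/2)texp(s) + exp(s)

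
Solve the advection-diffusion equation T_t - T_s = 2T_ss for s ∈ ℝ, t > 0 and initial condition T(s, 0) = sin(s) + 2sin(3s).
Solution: Moving frame: η = s + t, σ = t, T = u(η,σ), so T_t = u_σ + u_η and T_ss = u_ηη.
Hence T_t - T_s = u_σ and the PDE becomes the heat equation u_σ = 2u_ηη on η ∈ ℝ.
Initial data: u(η,0) = T(η,0) = sin(η) + 2sin(3η). Each mode sin(nη) decays as exp(-2n²σ) on ℝ, so u(η,σ) = Σ c_n exp(-2n²σ) sin(nη) with c_1=1, c_3=2: u(η,σ) = exp(-2σ)sin(η) + 2exp(-18σ)sin(3η).
Substituting back: T(s,t) = u(s + t, t).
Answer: T(s, t) = exp(-2t)sin(s + t) + 2exp(-18t)sin(3s + 3t)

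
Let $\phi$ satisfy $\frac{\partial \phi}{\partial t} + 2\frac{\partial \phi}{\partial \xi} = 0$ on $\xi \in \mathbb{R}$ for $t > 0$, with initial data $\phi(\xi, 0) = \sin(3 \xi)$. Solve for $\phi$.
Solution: By characteristics ($d\xi/dt = 2$), $\phi(\xi,t) = f(\xi - 2t)$ with $f = \phi( \cdot , 0)$.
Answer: $\phi(\xi, t) = \sin(3 \xi - 6 t)$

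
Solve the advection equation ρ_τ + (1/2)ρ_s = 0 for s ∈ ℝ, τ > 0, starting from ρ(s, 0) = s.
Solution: By characteristics (ds/dτ = 1/2), ρ(s,τ) = f(s - (1/2)τ) with f = ρ(·, 0).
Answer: ρ(s, τ) = s - (1/2)τ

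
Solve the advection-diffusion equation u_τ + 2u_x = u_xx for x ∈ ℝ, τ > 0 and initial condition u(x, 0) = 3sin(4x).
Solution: Moving frame: η = x - 2τ, σ = τ, u = w(η,σ), so u_τ = w_σ - 2w_η and u_xx = w_ηη.
Hence u_τ + 2u_x = w_σ and the PDE becomes the heat equation w_σ = w_ηη on η ∈ ℝ.
Initial data: w(η,0) = u(η,0) = 3sin(4η). Each mode sin(nη) decays as exp(-n²σ) on ℝ, so w(η,σ) = Σ c_n exp(-n²σ) sin(nη) with c_4=3: w(η,σ) = 3exp(-16σ)sin(4η).
Substituting back: u(x,τ) = w(x - 2τ, τ).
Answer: u(x, τ) = 3exp(-16τ)sin(4x - 8τ)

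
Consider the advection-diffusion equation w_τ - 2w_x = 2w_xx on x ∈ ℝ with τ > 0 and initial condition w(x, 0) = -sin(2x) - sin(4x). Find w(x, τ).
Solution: Moving frame: η = x + 2τ, σ = τ, w = u(η,σ), so w_τ = u_σ + 2u_η and w_xx = u_ηη.
Hence w_τ - 2w_x = u_σ and the PDE becomes the heat equation u_σ = 2u_ηη on η ∈ ℝ.
Initial data: u(η,0) = w(η,0) = -sin(2η) - sin(4η). Each mode sin(nη) decays as exp(-2n²σ) on ℝ, so u(η,σ) = Σ c_n exp(-2n²σ) sin(nη) with c_2=-1, c_4=-1: u(η,σ) = -exp(-8σ)sin(2η) - exp(-32σ)sin(4η).
Substituting back: w(x,τ) = u(x + 2τ, τ).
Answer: w(x, τ) = -exp(-8τ)sin(2x + 4τ) - exp(-32τ)sin(4x + 8τ)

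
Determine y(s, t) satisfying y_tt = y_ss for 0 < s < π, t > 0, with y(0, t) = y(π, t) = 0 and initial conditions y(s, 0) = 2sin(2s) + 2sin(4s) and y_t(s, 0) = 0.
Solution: Separating variables: y = Σ [A_n cos(ω_n t) + B_n sin(ω_n t)] sin(ns), ω_n = n. From ICs: A_2=2, A_4=2.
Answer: y(s, t) = 2sin(2s)cos(2t) + 2sin(4s)cos(4t)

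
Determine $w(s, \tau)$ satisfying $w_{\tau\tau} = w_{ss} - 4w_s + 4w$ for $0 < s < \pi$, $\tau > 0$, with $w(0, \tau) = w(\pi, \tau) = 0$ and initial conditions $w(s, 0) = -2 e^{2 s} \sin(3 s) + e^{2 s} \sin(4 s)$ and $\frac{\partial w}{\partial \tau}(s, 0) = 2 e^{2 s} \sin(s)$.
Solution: Substitute $w = e^{2s}u$.
Then $w_s = e^{2s}(u_s + 2u)$, $w_{ss} = e^{2s}(u_{ss} + 4u_s + 4u)$, $w_{\tau\tau} = e^{2s}u_{\tau\tau}$; substituting and dividing by $e^{2s}$, the lower-order terms cancel: $u_{\tau\tau} = u_{ss}$ (standard wave equation).
Data for $u$: $u(s,0) = e^{-2s}w(s,0) = -2 \sin(3 s) + \sin(4 s)$; $u_{\tau}(s,0) = e^{-2s}w_{\tau}(s,0) = 2 \sin(s)$. The boundary conditions carry over: $u(0,\tau) = u(\pi,\tau) = 0$.
Separating variables: $u = \sum [A_n \cos(\omega_n \tau) + B_n \sin(\omega_n \tau)] \sin(ns)$, $\omega_n = n$. From ICs ($B_n$ = velocity coefficient / $\omega_n$): $A_3=-2, A_4=1, B_1=2$.
So $u(s,\tau) = 2 \sin(s) \sin(\tau) - 2 \sin(3 s) \cos(3 \tau) + \sin(4 s) \cos(4 \tau)$, and $w(s,\tau) = e^{2s}u(s,\tau)$.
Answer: $w(s, \tau) = 2 e^{2 s} \sin(\tau) \sin(s) - 2 e^{2 s} \sin(3 s) \cos(3 \tau) + e^{2 s} \sin(4 s) \cos(4 \tau)$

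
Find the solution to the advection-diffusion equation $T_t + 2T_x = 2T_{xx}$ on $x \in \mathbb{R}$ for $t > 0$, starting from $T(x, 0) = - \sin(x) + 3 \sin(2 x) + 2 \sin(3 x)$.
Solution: Change to a moving frame: let $\eta = x - 2t$, $\sigma = t$ and write $T(x,t) = u(\eta,\sigma)$.
By the chain rule $T_t = u_{\sigma} - 2u_{\eta}$, $T_x = u_{\eta}$, $T_{xx} = u_{\eta\eta}$.
Then $T_t + 2T_x = u_{\sigma}$: the advection term cancels and the PDE becomes the heat equation $u_{\sigma} = 2u_{\eta\eta}$ on $\eta \in \mathbb{R}$.
Initial data: $u(\eta,0) = T(\eta,0) = - \sin(\eta) + 3 \sin(2 \eta) + 2 \sin(3 \eta)$.
On $\eta \in \mathbb{R}$ each mode satisfies $(\sin(n\eta))'' = -n^2 \sin(n\eta)$, so $e^{-2n^2\sigma} \sin(n\eta)$ solves the heat equation; by superposition $u(\eta,\sigma) = \sum c_n e^{-2n^2\sigma} \sin(n\eta)$.
Reading off the coefficients: $c_1=-1, c_2=3, c_3=2$, so $u(\eta,\sigma) = - e^{-2 \sigma} \sin(\eta) + 3 e^{-8 \sigma} \sin(2 \eta) + 2 e^{-18 \sigma} \sin(3 \eta)$.
Substituting back $\eta = x - 2t$, $\sigma = t$: $T(x,t) = u(x - 2t, t)$.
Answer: $T(x, t) = e^{-2 t} \sin(2 t - x) - 3 e^{-8 t} \sin(4 t - 2 x) - 2 e^{-18 t} \sin(6 t - 3 x)$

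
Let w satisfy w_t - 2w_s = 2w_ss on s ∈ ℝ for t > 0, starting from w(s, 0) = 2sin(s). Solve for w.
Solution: Moving frame: η = s + 2t, σ = t, w = u(η,σ), so w_t = u_σ + 2u_η and w_ss = u_ηη.
Hence w_t - 2w_s = u_σ and the PDE becomes the heat equation u_σ = 2u_ηη on η ∈ ℝ.
Initial data: u(η,0) = w(η,0) = 2sin(η). Each mode sin(nη) decays as exp(-2n²σ) on ℝ, so u(η,σ) = Σ c_n exp(-2n²σ) sin(nη) with c_1=2: u(η,σ) = 2exp(-2σ)sin(η).
Substituting back: w(s,t) = u(s + 2t, t).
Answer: w(s, t) = 2exp(-2t)sin(s + 2t)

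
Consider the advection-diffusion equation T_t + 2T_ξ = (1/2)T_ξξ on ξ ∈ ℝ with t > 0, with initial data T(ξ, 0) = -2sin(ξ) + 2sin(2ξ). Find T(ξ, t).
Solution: Moving frame: η = ξ - 2t, σ = t, T = u(η,σ), so T_t = u_σ - 2u_η and T_ξξ = u_ηη.
Hence T_t + 2T_ξ = u_σ and the PDE becomes the heat equation u_σ = (1/2)u_ηη on η ∈ ℝ.
Initial data: u(η,0) = T(η,0) = -2sin(η) + 2sin(2η). Each mode sin(nη) decays as exp(-n²σ/2) on ℝ, so u(η,σ) = Σ c_n exp(-n²σ/2) sin(nη) with c_1=-2, c_2=2: u(η,σ) = 2exp(-2σ)sin(2η) - 2exp(-σ/2)sin(η).
Substituting back: T(ξ,t) = u(ξ - 2t, t).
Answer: T(ξ, t) = -2exp(-2t)sin(4t - 2ξ) + 2exp(-t/2)sin(2t - ξ)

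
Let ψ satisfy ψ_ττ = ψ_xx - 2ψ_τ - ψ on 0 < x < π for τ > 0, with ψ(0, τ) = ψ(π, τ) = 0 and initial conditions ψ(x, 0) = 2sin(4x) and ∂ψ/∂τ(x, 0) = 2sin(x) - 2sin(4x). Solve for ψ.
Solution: Substitute ψ = exp(-τ)u.
Then ψ_τ = exp(-τ)(u_τ - u), ψ_ττ = exp(-τ)(u_ττ - 2u_τ + u), ψ_xx = exp(-τ)u_xx; substituting and dividing by exp(-τ), the lower-order terms cancel: u_ττ = u_xx (standard wave equation).
Data for u: u(x,0) = ψ(x,0) = 2sin(4x); u_τ(x,0) = ψ_τ(x,0) + ψ(x,0) = 2sin(x). The boundary conditions carry over: u(0,τ) = u(π,τ) = 0.
Separating variables: u = Σ [A_n cos(ω_n τ) + B_n sin(ω_n τ)] sin(nx), ω_n = n. From ICs (B_n = velocity coefficient / ω_n): A_4=2, B_1=2.
So u(x,τ) = 2sin(x)sin(τ) + 2sin(4x)cos(4τ), and ψ(x,τ) = exp(-τ)u(x,τ).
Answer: ψ(x, τ) = 2exp(-τ)sin(x)sin(τ) + 2exp(-τ)sin(4x)cos(4τ)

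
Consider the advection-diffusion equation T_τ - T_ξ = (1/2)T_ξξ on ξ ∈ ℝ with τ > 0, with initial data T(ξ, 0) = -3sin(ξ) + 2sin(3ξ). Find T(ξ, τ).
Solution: Moving frame: η = ξ + τ, σ = τ, T = u(η,σ), so T_τ = u_σ + u_η and T_ξξ = u_ηη.
Hence T_τ - T_ξ = u_σ and the PDE becomes the heat equation u_σ = (1/2)u_ηη on η ∈ ℝ.
Initial data: u(η,0) = T(η,0) = -3sin(η) + 2sin(3η). Each mode sin(nη) decays as exp(-n²σ/2) on ℝ, so u(η,σ) = Σ c_n exp(-n²σ/2) sin(nη) with c_1=-3, c_3=2: u(η,σ) = -3exp(-σ/2)sin(η) + 2exp(-9σ/2)sin(3η).
Substituting back: T(ξ,τ) = u(ξ + τ, τ).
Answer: T(ξ, τ) = -3exp(-τ/2)sin(ξ + τ) + 2exp(-9τ/2)sin(3ξ + 3τ)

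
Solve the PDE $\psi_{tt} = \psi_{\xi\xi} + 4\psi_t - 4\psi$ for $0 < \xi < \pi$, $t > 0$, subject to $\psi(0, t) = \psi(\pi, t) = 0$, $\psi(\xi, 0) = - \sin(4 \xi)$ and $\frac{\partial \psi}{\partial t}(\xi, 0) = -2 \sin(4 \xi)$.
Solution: Substitute $\psi = e^{2t}u$.
Then $\psi_t = e^{2t}(u_t + 2u)$, $\psi_{tt} = e^{2t}(u_{tt} + 4u_t + 4u)$, $\psi_{\xi\xi} = e^{2t}u_{\xi\xi}$; substituting and dividing by $e^{2t}$, the lower-order terms cancel: $u_{tt} = u_{\xi\xi}$ (standard wave equation).
Data for $u$: $u(\xi,0) = \psi(\xi,0) = - \sin(4 \xi)$; $u_t(\xi,0) = \psi_t(\xi,0) - 2\psi(\xi,0) = 0$. The boundary conditions carry over: $u(0,t) = u(\pi,t) = 0$.
Separating variables: $u = \sum [A_n \cos(\omega_n t) + B_n \sin(\omega_n t)] \sin(n\xi)$, $\omega_n = n$. From ICs: $A_4=-1$.
So $u(\xi,t) = - \sin(4 \xi) \cos(4 t)$, and $\psi(\xi,t) = e^{2t}u(\xi,t)$.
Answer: $\psi(\xi, t) = - e^{2 t} \sin(4 \xi) \cos(4 t)$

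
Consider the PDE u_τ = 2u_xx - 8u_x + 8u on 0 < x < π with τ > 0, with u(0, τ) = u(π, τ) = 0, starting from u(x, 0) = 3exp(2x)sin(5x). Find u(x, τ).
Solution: Substitute u = exp(2x)w, i.e. w = exp(-2x)u.
By the product rule, u_x = exp(2x)(w_x + 2w), u_xx = exp(2x)(w_xx + 4w_x + 4w), u_τ = exp(2x)w_τ.
Substituting into the PDE and dividing by exp(2x): w_τ = 2(w_xx + 4w_x + 4w) - 8(w_x + 2w) + 8w.
The lower-order terms cancel, leaving the standard heat equation w_τ = 2w_xx.
Initial data for w: w(x,0) = exp(-2x)u(x,0) = 3sin(5x). The boundary conditions carry over: w(0,τ) = w(π,τ) = 0.
Solve for w:
  Using separation of variables w = X(x)T(τ):
  Eigenfunctions: sin(nx), n = 1, 2, 3, ...
  General solution: w(x, τ) = Σ c_n sin(nx) exp(-2n² τ)
  Matching w(x,0) = 3sin(5x) term by term: c_5=3.
Hence w(x,τ) = 3exp(-50τ)sin(5x).
Transform back: u(x,τ) = exp(2x)w(x,τ).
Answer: u(x, τ) = 3exp(2x)exp(-50τ)sin(5x)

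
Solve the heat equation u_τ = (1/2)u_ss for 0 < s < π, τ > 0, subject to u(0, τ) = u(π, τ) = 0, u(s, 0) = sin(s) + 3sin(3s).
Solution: Separating variables: u = Σ c_n exp(-n²τ/2) sin(ns). From u(s,0) = sin(s) + 3sin(3s): c_1=1, c_3=3.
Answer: u(s, τ) = exp(-τ/2)sin(s) + 3exp(-9τ/2)sin(3s)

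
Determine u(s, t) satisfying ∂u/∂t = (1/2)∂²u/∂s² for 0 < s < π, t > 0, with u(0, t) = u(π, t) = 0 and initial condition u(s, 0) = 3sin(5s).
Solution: Using separation of variables u = X(s)T(t):
Eigenfunctions: sin(ns), n = 1, 2, 3, ...
General solution: u(s, t) = Σ c_n sin(ns) exp(-n² t/2)
Matching u(s,0) = 3sin(5s) term by term: c_5=3.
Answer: u(s, t) = 3exp(-25t/2)sin(5s)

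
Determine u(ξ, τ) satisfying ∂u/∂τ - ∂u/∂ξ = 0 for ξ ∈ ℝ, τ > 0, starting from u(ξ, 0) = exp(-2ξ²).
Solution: By method of characteristics (waves move left with speed 1):
Along characteristics ξ + τ = const, u is constant, so u(ξ,τ) = f(ξ + τ) with f = u(·, 0).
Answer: u(ξ, τ) = exp(-2(ξ + τ)²)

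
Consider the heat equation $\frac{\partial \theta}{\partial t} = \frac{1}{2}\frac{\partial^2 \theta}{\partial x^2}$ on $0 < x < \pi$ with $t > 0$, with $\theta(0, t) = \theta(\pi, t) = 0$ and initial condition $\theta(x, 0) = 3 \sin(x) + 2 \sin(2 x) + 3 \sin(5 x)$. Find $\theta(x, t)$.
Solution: Using separation of variables $\theta = X(x)G(t)$:
Eigenfunctions: $\sin(nx)$, $n = 1, 2, 3, \ldots$
General solution: $\theta(x, t) = \sum c_n \sin(nx) e^{-n^2 t/2}$
Matching $\theta(x,0) = 3 \sin(x) + 2 \sin(2 x) + 3 \sin(5 x)$ term by term: $c_1=3, c_2=2, c_5=3$.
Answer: $\theta(x, t) = 2 e^{-2 t} \sin(2 x) + 3 e^{-t/2} \sin(x) + 3 e^{-25 t/2} \sin(5 x)$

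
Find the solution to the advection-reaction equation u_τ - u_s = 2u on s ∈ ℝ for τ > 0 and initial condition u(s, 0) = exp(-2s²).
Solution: Substitute u = exp(2τ)w.
Then u_τ = exp(2τ)(w_τ + 2w), u_s = exp(2τ)w_s; substituting and dividing by exp(2τ), the lower-order terms cancel: w_τ - w_s = 0 (standard advection equation).
Data for w: w(s,0) = u(s,0) = exp(-2s²).
By characteristics (ds/dτ = -1), w(s,τ) = f(s + τ) with f = w(·, 0).
So w(s,τ) = exp(-2(s + τ)²), and u(s,τ) = exp(2τ)w(s,τ).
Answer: u(s, τ) = exp(2τ)exp(-2(s + τ)²)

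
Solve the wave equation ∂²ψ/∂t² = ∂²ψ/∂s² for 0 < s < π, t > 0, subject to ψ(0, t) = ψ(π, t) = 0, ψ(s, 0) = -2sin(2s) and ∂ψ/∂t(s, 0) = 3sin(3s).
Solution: Using separation of variables ψ = X(s)T(t):
Eigenfunctions: sin(ns), n = 1, 2, 3, ...
General solution: ψ(s, t) = Σ [A_n cos(n t) + B_n sin(n t)] sin(ns)
From ψ(s,0) = -2sin(2s): A_2=-2. From ψ_t(s,0) = 3sin(3s), using ψ_t(s,0) = Σ ω_n B_n sin(ns) with ω_n = n: B_3 = 3/3 = 1.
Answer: ψ(s, t) = -2sin(2s)cos(2t) + sin(3s)sin(3t)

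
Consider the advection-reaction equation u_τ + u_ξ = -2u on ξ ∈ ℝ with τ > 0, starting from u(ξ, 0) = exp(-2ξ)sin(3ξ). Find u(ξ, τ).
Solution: Substitute u = exp(-2ξ)w.
Then u_ξ = exp(-2ξ)(w_ξ - 2w), u_τ = exp(-2ξ)w_τ; substituting and dividing by exp(-2ξ), the lower-order terms cancel: w_τ + w_ξ = 0 (standard advection equation).
Data for w: w(ξ,0) = exp(2ξ)u(ξ,0) = sin(3ξ).
By characteristics (dξ/dτ = 1), w(ξ,τ) = f(ξ - τ) with f = w(·, 0).
So w(ξ,τ) = sin(3ξ - 3τ), and u(ξ,τ) = exp(-2ξ)w(ξ,τ).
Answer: u(ξ, τ) = exp(-2ξ)sin(3ξ - 3τ)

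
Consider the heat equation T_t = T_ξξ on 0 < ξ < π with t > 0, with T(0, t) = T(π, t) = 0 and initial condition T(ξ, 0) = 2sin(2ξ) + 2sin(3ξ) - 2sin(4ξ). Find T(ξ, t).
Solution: Separating variables: T = Σ c_n exp(-n²t) sin(nξ). From T(ξ,0) = 2sin(2ξ) + 2sin(3ξ) - 2sin(4ξ): c_2=2, c_3=2, c_4=-2.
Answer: T(ξ, t) = 2exp(-4t)sin(2ξ) + 2exp(-9t)sin(3ξ) - 2exp(-16t)sin(4ξ)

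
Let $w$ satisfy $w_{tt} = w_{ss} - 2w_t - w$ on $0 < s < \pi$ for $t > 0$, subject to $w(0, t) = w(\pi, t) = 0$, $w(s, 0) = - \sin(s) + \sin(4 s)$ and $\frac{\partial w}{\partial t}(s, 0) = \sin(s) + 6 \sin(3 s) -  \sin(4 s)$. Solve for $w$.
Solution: Substitute $w = e^{-t}u$, i.e. $u = e^{t}w$.
By the product rule, $w_t = e^{-t}(u_t - u)$, $w_{tt} = e^{-t}(u_{tt} - 2u_t + u)$, $w_{ss} = e^{-t}u_{ss}$.
Substituting into the PDE and dividing by $e^{-t}$: $u_{tt} - 2u_t + u = u_{ss} - 2(u_t - u) - u$.
The lower-order terms cancel, leaving the standard wave equation $u_{tt} = u_{ss}$.
Initial data for $u$: $u(s,0) = w(s,0) = - \sin(s) + \sin(4 s)$; $u_t(s,0) = w_t(s,0) + w(s,0) = 6 \sin(3 s)$. The boundary conditions carry over: $u(0,t) = u(\pi,t) = 0$.
Solve for $u$:
  Using separation of variables $u = X(s)T(t)$:
  Eigenfunctions: $\sin(ns)$, $n = 1, 2, 3, \ldots$
  General solution: $u(s, t) = \sum [A_n \cos(n t) + B_n \sin(n t)] \sin(ns)$
  From $u(s,0) = - \sin(s) + \sin(4 s)$: $A_1=-1, A_4=1$. From $u_t(s,0) = 6 \sin(3 s)$, using $u_t(s,0) = \sum \omega_n B_n \sin(ns)$ with $\omega_n = n$: $B_3 = 6/3 = 2$.
Hence $u(s,t) = - \sin(s) \cos(t) + 2 \sin(3 s) \sin(3 t) + \sin(4 s) \cos(4 t)$.
Transform back: $w(s,t) = e^{-t}u(s,t)$.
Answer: $w(s, t) = - e^{-t} \sin(s) \cos(t) + 2 e^{-t} \sin(3 s) \sin(3 t) + e^{-t} \sin(4 s) \cos(4 t)$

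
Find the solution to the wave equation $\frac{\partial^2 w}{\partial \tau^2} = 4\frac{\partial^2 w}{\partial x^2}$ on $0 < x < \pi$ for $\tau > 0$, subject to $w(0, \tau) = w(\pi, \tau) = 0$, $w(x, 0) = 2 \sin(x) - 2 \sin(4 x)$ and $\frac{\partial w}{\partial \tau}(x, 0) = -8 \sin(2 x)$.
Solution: Using separation of variables $w = X(x)T(\tau)$:
Eigenfunctions: $\sin(nx)$, $n = 1, 2, 3, \ldots$
General solution: $w(x, \tau) = \sum [A_n \cos(2n \tau) + B_n \sin(2n \tau)] \sin(nx)$
From $w(x,0) = 2 \sin(x) - 2 \sin(4 x)$: $A_1=2, A_4=-2$. From $w_{\tau}(x,0) = -8 \sin(2 x)$, using $w_{\tau}(x,0) = \sum \omega_n B_n \sin(nx)$ with $\omega_n = 2n$: $B_2 = (-8)/4 = -2$.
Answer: $w(x, \tau) = -2 \sin(4 \tau) \sin(2 x) + 2 \sin(x) \cos(2 \tau) - 2 \sin(4 x) \cos(8 \tau)$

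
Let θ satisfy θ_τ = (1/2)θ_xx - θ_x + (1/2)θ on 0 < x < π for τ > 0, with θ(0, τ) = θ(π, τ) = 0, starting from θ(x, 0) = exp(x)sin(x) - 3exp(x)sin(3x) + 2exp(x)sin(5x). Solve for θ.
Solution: Substitute θ = exp(x)u, i.e. u = exp(-x)θ.
By the product rule, θ_x = exp(x)(u_x + u), θ_xx = exp(x)(u_xx + 2u_x + u), θ_τ = exp(x)u_τ.
Substituting into the PDE and dividing by exp(x): u_τ = (1/2)(u_xx + 2u_x + u) - (u_x + u) + (1/2)u.
The lower-order terms cancel, leaving the standard heat equation u_τ = (1/2)u_xx.
Initial data for u: u(x,0) = exp(-x)θ(x,0) = sin(x) - 3sin(3x) + 2sin(5x). The boundary conditions carry over: u(0,τ) = u(π,τ) = 0.
Solve for u:
  Using separation of variables u = X(x)G(τ):
  Eigenfunctions: sin(nx), n = 1, 2, 3, ...
  General solution: u(x, τ) = Σ c_n sin(nx) exp(-n² τ/2)
  Matching u(x,0) = sin(x) - 3sin(3x) + 2sin(5x) term by term: c_1=1, c_3=-3, c_5=2.
Hence u(x,τ) = exp(-τ/2)sin(x) - 3exp(-9τ/2)sin(3x) + 2exp(-25τ/2)sin(5x).
Transform back: θ(x,τ) = exp(x)u(x,τ).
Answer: θ(x, τ) = exp(x)exp(-τ/2)sin(x) - 3exp(x)exp(-9τ/2)sin(3x) + 2exp(x)exp(-25τ/2)sin(5x)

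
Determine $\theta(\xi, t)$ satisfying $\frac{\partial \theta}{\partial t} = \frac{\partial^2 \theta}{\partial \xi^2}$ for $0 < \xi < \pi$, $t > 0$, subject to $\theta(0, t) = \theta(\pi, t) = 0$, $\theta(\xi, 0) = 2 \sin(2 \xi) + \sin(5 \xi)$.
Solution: Using separation of variables $\theta = X(\xi)G(t)$:
Eigenfunctions: $\sin(n\xi)$, $n = 1, 2, 3, \ldots$
General solution: $\theta(\xi, t) = \sum c_n \sin(n\xi) e^{-n^2 t}$
Matching $\theta(\xi,0) = 2 \sin(2 \xi) + \sin(5 \xi)$ term by term: $c_2=2, c_5=1$.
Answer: $\theta(\xi, t) = 2 e^{-4 t} \sin(2 \xi) + e^{-25 t} \sin(5 \xi)$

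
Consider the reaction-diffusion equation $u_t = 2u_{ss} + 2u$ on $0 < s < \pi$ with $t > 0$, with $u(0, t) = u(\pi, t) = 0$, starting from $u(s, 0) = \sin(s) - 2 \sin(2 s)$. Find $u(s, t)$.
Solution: Substitute $u = e^{2t}w$, i.e. $w = e^{-2t}u$.
By the product rule, $u_t = e^{2t}(w_t + 2w)$, $u_{ss} = e^{2t}w_{ss}$.
Substituting into the PDE and dividing by $e^{2t}$: $w_t + 2w = 2w_{ss} + 2w$.
The lower-order terms cancel, leaving the standard heat equation $w_t = 2w_{ss}$.
Initial data for $w$: $w(s,0) = u(s,0) = \sin(s) - 2 \sin(2 s)$. The boundary conditions carry over: $w(0,t) = w(\pi,t) = 0$.
Solve for $w$:
  Using separation of variables $w = X(s)T(t)$:
  Eigenfunctions: $\sin(ns)$, $n = 1, 2, 3, \ldots$
  General solution: $w(s, t) = \sum c_n \sin(ns) e^{-2n^2 t}$
  Matching $w(s,0) = \sin(s) - 2 \sin(2 s)$ term by term: $c_1=1, c_2=-2$.
Hence $w(s,t) = e^{-2 t} \sin(s) - 2 e^{-8 t} \sin(2 s)$.
Transform back: $u(s,t) = e^{2t}w(s,t)$.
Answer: $u(s, t) = \sin(s) - 2 e^{-6 t} \sin(2 s)$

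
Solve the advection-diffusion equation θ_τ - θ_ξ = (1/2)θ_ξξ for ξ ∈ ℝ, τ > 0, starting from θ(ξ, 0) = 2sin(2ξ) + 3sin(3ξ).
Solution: Change to a moving frame: let η = ξ + τ, σ = τ and write θ(ξ,τ) = u(η,σ).
By the chain rule θ_τ = u_σ + u_η, θ_ξ = u_η, θ_ξξ = u_ηη.
Then θ_τ - θ_ξ = u_σ: the advection term cancels and the PDE becomes the heat equation u_σ = (1/2)u_ηη on η ∈ ℝ.
Initial data: u(η,0) = θ(η,0) = 2sin(2η) + 3sin(3η).
On η ∈ ℝ each mode satisfies (sin(nη))″ = -n² sin(nη), so exp(-n²σ/2) sin(nη) solves the heat equation; by superposition u(η,σ) = Σ c_n exp(-n²σ/2) sin(nη).
Reading off the coefficients: c_2=2, c_3=3, so u(η,σ) = 2exp(-2σ)sin(2η) + 3exp(-9σ/2)sin(3η).
Substituting back η = ξ + τ, σ = τ: θ(ξ,τ) = u(ξ + τ, τ).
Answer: θ(ξ, τ) = 2exp(-2τ)sin(2ξ + 2τ) + 3exp(-9τ/2)sin(3ξ + 3τ)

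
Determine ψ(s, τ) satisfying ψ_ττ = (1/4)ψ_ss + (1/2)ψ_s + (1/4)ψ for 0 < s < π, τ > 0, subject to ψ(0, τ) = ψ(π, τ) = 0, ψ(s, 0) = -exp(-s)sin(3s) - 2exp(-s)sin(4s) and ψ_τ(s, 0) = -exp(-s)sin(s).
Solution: Substitute ψ = exp(-s)u, i.e. u = exp(s)ψ.
By the product rule, ψ_s = exp(-s)(u_s - u), ψ_ss = exp(-s)(u_ss - 2u_s + u), ψ_ττ = exp(-s)u_ττ.
Substituting into the PDE and dividing by exp(-s): u_ττ = (1/4)(u_ss - 2u_s + u) + (1/2)(u_s - u) + (1/4)u.
The lower-order terms cancel, leaving the standard wave equation u_ττ = (1/4)u_ss.
Initial data for u: u(s,0) = exp(s)ψ(s,0) = -sin(3s) - 2sin(4s); u_τ(s,0) = exp(s)ψ_τ(s,0) = -sin(s). The boundary conditions carry over: u(0,τ) = u(π,τ) = 0.
Solve for u:
  Using separation of variables u = X(s)T(τ):
  Eigenfunctions: sin(ns), n = 1, 2, 3, ...
  General solution: u(s, τ) = Σ [A_n cos(n τ/2) + B_n sin(n τ/2)] sin(ns)
  From u(s,0) = -sin(3s) - 2sin(4s): A_3=-1, A_4=-2. From u_τ(s,0) = -sin(s), using u_τ(s,0) = Σ ω_n B_n sin(ns) with ω_n = n/2: B_1 = (-1)/(1/2) = -2.
Hence u(s,τ) = -2sin(s)sin(τ/2) - sin(3s)cos(3τ/2) - 2sin(4s)cos(2τ).
Transform back: ψ(s,τ) = exp(-s)u(s,τ).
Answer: ψ(s, τ) = -2exp(-s)sin(s)sin(τ/2) - exp(-s)sin(3s)cos(3τ/2) - 2exp(-s)sin(4s)cos(2τ)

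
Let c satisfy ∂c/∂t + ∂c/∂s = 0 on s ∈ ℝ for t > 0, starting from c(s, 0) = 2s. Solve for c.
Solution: By characteristics (ds/dt = 1), c(s,t) = f(s - t) with f = c(·, 0).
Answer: c(s, t) = 2s - 2t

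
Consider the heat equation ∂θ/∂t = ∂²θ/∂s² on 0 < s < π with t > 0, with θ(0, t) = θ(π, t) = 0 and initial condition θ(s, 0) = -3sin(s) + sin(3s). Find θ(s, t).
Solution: Separating variables: θ = Σ c_n exp(-n²t) sin(ns). From θ(s,0) = -3sin(s) + sin(3s): c_1=-3, c_3=1.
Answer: θ(s, t) = -3exp(-t)sin(s) + exp(-9t)sin(3s)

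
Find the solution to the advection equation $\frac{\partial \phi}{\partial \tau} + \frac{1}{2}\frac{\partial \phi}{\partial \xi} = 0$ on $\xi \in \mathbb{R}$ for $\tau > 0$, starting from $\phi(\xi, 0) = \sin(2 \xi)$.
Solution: By characteristics ($d\xi/d\tau = 1/2$), $\phi(\xi,\tau) = f(\xi - \frac{1}{2}\tau)$ with $f = \phi( \cdot , 0)$.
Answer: $\phi(\xi, \tau) = - \sin(\tau - 2 \xi)$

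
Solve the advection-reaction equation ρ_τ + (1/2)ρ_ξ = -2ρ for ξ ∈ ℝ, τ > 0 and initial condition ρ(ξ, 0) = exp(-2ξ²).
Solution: Substitute ρ = exp(-2τ)u.
Then ρ_τ = exp(-2τ)(u_τ - 2u), ρ_ξ = exp(-2τ)u_ξ; substituting and dividing by exp(-2τ), the lower-order terms cancel: u_τ + (1/2)u_ξ = 0 (standard advection equation).
Data for u: u(ξ,0) = ρ(ξ,0) = exp(-2ξ²).
By characteristics (dξ/dτ = 1/2), u(ξ,τ) = f(ξ - (1/2)τ) with f = u(·, 0).
So u(ξ,τ) = exp(-2(ξ - τ/2)²), and ρ(ξ,τ) = exp(-2τ)u(ξ,τ).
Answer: ρ(ξ, τ) = exp(-2τ)exp(-2(ξ - τ/2)²)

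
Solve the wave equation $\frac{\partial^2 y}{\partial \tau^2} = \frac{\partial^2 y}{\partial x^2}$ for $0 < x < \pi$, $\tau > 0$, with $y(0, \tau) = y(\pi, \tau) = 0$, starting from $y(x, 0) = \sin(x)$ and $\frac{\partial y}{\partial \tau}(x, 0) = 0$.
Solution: Separating variables: $y = \sum [A_n \cos(\omega_n \tau) + B_n \sin(\omega_n \tau)] \sin(nx)$, $\omega_n = n$. From ICs: $A_1=1$.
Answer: $y(x, \tau) = \sin(x) \cos(\tau)$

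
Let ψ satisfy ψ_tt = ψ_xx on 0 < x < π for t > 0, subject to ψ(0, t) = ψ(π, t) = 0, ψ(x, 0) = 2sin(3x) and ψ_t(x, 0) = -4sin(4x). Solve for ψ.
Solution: Using separation of variables ψ = X(x)T(t):
Eigenfunctions: sin(nx), n = 1, 2, 3, ...
General solution: ψ(x, t) = Σ [A_n cos(n t) + B_n sin(n t)] sin(nx)
From ψ(x,0) = 2sin(3x): A_3=2. From ψ_t(x,0) = -4sin(4x), using ψ_t(x,0) = Σ ω_n B_n sin(nx) with ω_n = n: B_4 = (-4)/4 = -1.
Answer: ψ(x, t) = -sin(4t)sin(4x) + 2sin(3x)cos(3t)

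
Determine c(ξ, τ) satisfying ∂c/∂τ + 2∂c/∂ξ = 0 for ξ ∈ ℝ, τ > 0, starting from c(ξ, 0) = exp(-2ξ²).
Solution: By characteristics (dξ/dτ = 2), c(ξ,τ) = f(ξ - 2τ) with f = c(·, 0).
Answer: c(ξ, τ) = exp(-2(ξ - 2τ)²)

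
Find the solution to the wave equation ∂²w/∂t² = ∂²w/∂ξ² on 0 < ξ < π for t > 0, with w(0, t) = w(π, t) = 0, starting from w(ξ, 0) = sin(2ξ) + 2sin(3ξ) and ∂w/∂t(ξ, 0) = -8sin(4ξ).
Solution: Using separation of variables w = X(ξ)T(t):
Eigenfunctions: sin(nξ), n = 1, 2, 3, ...
General solution: w(ξ, t) = Σ [A_n cos(n t) + B_n sin(n t)] sin(nξ)
From w(ξ,0) = sin(2ξ) + 2sin(3ξ): A_2=1, A_3=2. From w_t(ξ,0) = -8sin(4ξ), using w_t(ξ,0) = Σ ω_n B_n sin(nξ) with ω_n = n: B_4 = (-8)/4 = -2.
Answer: w(ξ, t) = -2sin(4t)sin(4ξ) + sin(2ξ)cos(2t) + 2sin(3ξ)cos(3t)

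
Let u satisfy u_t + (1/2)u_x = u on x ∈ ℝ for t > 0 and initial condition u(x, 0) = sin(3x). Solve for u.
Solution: Substitute u = exp(t)w.
Then u_t = exp(t)(w_t + w), u_x = exp(t)w_x; substituting and dividing by exp(t), the lower-order terms cancel: w_t + (1/2)w_x = 0 (standard advection equation).
Data for w: w(x,0) = u(x,0) = sin(3x).
By characteristics (dx/dt = 1/2), w(x,t) = f(x - (1/2)t) with f = w(·, 0).
So w(x,t) = -sin(3t/2 - 3x), and u(x,t) = exp(t)w(x,t).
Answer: u(x, t) = -exp(t)sin(3t/2 - 3x)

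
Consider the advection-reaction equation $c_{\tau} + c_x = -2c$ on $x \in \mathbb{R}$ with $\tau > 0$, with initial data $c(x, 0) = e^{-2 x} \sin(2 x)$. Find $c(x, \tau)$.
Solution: Substitute $c = e^{-2x}u$.
Then $c_x = e^{-2x}(u_x - 2u)$, $c_{\tau} = e^{-2x}u_{\tau}$; substituting and dividing by $e^{-2x}$, the lower-order terms cancel: $u_{\tau} + u_x = 0$ (standard advection equation).
Data for $u$: $u(x,0) = e^{2x}c(x,0) = \sin(2 x)$.
By characteristics ($dx/d\tau = 1$), $u(x,\tau) = f(x - \tau)$ with $f = u( \cdot , 0)$.
So $u(x,\tau) = \sin(2 x - 2 \tau)$, and $c(x,\tau) = e^{-2x}u(x,\tau)$.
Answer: $c(x, \tau) = - e^{-2 x} \sin(2 \tau - 2 x)$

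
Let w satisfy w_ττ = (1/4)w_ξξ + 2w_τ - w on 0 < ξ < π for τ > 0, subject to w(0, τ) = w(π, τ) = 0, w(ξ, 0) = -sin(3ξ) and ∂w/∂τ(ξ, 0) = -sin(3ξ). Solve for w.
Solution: Substitute w = exp(τ)u, i.e. u = exp(-τ)w.
By the product rule, w_τ = exp(τ)(u_τ + u), w_ττ = exp(τ)(u_ττ + 2u_τ + u), w_ξξ = exp(τ)u_ξξ.
Substituting into the PDE and dividing by exp(τ): u_ττ + 2u_τ + u = (1/4)u_ξξ + 2(u_τ + u) - u.
The lower-order terms cancel, leaving the standard wave equation u_ττ = (1/4)u_ξξ.
Initial data for u: u(ξ,0) = w(ξ,0) = -sin(3ξ); u_τ(ξ,0) = w_τ(ξ,0) - w(ξ,0) = 0. The boundary conditions carry over: u(0,τ) = u(π,τ) = 0.
Solve for u:
  Using separation of variables u = X(ξ)T(τ):
  Eigenfunctions: sin(nξ), n = 1, 2, 3, ...
  General solution: u(ξ, τ) = Σ [A_n cos(n τ/2) + B_n sin(n τ/2)] sin(nξ)
  From u(ξ,0) = -sin(3ξ): A_3=-1. From u_τ(ξ,0) = 0: all B_n = 0.
Hence u(ξ,τ) = -sin(3ξ)cos(3τ/2).
Transform back: w(ξ,τ) = exp(τ)u(ξ,τ).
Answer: w(ξ, τ) = -exp(τ)sin(3ξ)cos(3τ/2)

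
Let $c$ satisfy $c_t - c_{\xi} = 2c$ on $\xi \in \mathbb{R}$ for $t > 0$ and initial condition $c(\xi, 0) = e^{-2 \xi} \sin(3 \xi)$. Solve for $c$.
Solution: Substitute $c = e^{-2\xi}u$.
Then $c_{\xi} = e^{-2\xi}(u_{\xi} - 2u)$, $c_t = e^{-2\xi}u_t$; substituting and dividing by $e^{-2\xi}$, the lower-order terms cancel: $u_t - u_{\xi} = 0$ (standard advection equation).
Data for $u$: $u(\xi,0) = e^{2\xi}c(\xi,0) = \sin(3 \xi)$.
By characteristics ($d\xi/dt = -1$), $u(\xi,t) = f(\xi + t)$ with $f = u( \cdot , 0)$.
So $u(\xi,t) = \sin(3 t + 3 \xi)$, and $c(\xi,t) = e^{-2\xi}u(\xi,t)$.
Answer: $c(\xi, t) = e^{-2 \xi} \sin(3 \xi + 3 t)$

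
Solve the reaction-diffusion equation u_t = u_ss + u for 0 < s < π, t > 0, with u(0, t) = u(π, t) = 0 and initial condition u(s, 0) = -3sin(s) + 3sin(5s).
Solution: Substitute u = exp(t)w, i.e. w = exp(-t)u.
By the product rule, u_t = exp(t)(w_t + w), u_ss = exp(t)w_ss.
Substituting into the PDE and dividing by exp(t): w_t + w = w_ss + w.
The lower-order terms cancel, leaving the standard heat equation w_t = w_ss.
Initial data for w: w(s,0) = u(s,0) = -3sin(s) + 3sin(5s). The boundary conditions carry over: w(0,t) = w(π,t) = 0.
Solve for w:
  Using separation of variables w = X(s)T(t):
  Eigenfunctions: sin(ns), n = 1, 2, 3, ...
  General solution: w(s, t) = Σ c_n sin(ns) exp(-n² t)
  Matching w(s,0) = -3sin(s) + 3sin(5s) term by term: c_1=-3, c_5=3.
Hence w(s,t) = -3exp(-t)sin(s) + 3exp(-25t)sin(5s).
Transform back: u(s,t) = exp(t)w(s,t).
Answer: u(s, t) = -3sin(s) + 3exp(-24t)sin(5s)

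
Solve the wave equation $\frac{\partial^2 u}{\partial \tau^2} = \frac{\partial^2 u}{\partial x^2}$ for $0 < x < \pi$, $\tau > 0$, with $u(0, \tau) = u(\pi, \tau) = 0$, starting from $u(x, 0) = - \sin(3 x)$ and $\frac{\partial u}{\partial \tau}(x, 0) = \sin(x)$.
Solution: Separating variables: $u = \sum [A_n \cos(\omega_n \tau) + B_n \sin(\omega_n \tau)] \sin(nx)$, $\omega_n = n$. From ICs ($B_n$ = velocity coefficient / $\omega_n$): $A_3=-1, B_1=1$.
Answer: $u(x, \tau) = \sin(\tau) \sin(x) -  \sin(3 x) \cos(3 \tau)$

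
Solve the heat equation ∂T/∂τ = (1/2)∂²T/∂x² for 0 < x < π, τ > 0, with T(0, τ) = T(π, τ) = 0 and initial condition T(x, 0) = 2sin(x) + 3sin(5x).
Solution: Using separation of variables T = X(x)G(τ):
Eigenfunctions: sin(nx), n = 1, 2, 3, ...
General solution: T(x, τ) = Σ c_n sin(nx) exp(-n² τ/2)
Matching T(x,0) = 2sin(x) + 3sin(5x) term by term: c_1=2, c_5=3.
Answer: T(x, τ) = 2exp(-τ/2)sin(x) + 3exp(-25τ/2)sin(5x)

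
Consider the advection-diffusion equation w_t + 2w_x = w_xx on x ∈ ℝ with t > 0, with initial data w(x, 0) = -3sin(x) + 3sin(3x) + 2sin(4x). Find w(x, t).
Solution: Moving frame: η = x - 2t, σ = t, w = u(η,σ), so w_t = u_σ - 2u_η and w_xx = u_ηη.
Hence w_t + 2w_x = u_σ and the PDE becomes the heat equation u_σ = u_ηη on η ∈ ℝ.
Initial data: u(η,0) = w(η,0) = -3sin(η) + 3sin(3η) + 2sin(4η). Each mode sin(nη) decays as exp(-n²σ) on ℝ, so u(η,σ) = Σ c_n exp(-n²σ) sin(nη) with c_1=-3, c_3=3, c_4=2: u(η,σ) = -3exp(-σ)sin(η) + 3exp(-9σ)sin(3η) + 2exp(-16σ)sin(4η).
Substituting back: w(x,t) = u(x - 2t, t).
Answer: w(x, t) = 3exp(-t)sin(2t - x) - 3exp(-9t)sin(6t - 3x) - 2exp(-16t)sin(8t - 4x)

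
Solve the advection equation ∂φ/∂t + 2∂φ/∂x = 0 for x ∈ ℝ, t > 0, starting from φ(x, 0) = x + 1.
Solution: By method of characteristics (waves move right with speed 2):
Along characteristics x - 2t = const, φ is constant, so φ(x,t) = f(x - 2t) with f = φ(·, 0).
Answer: φ(x, t) = -2t + x + 1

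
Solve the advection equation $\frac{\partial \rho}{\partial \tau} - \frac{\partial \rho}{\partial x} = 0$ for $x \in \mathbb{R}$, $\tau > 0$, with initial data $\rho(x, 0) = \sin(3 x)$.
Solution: By method of characteristics (waves move left with speed 1):
Along characteristics $x + \tau =$ const, $\rho$ is constant, so $\rho(x,\tau) = f(x + \tau)$ with $f = \rho( \cdot , 0)$.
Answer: $\rho(x, \tau) = \sin(3 \tau + 3 x)$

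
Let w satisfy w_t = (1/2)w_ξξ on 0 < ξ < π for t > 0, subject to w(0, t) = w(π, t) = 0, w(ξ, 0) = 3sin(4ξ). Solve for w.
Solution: Separating variables: w = Σ c_n exp(-n²t/2) sin(nξ). From w(ξ,0) = 3sin(4ξ): c_4=3.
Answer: w(ξ, t) = 3exp(-8t)sin(4ξ)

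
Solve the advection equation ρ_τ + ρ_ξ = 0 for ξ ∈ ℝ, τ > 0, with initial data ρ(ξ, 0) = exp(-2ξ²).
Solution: By method of characteristics (waves move right with speed 1):
Along characteristics ξ - τ = const, ρ is constant, so ρ(ξ,τ) = f(ξ - τ) with f = ρ(·, 0).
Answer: ρ(ξ, τ) = exp(-2(ξ - τ)²)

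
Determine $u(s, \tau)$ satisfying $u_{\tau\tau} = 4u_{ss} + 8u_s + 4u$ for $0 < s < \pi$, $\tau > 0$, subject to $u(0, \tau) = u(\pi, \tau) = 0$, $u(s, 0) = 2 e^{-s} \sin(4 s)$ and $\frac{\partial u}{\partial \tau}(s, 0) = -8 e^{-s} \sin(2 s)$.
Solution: Substitute $u = e^{-s}w$, i.e. $w = e^{s}u$.
By the product rule, $u_s = e^{-s}(w_s - w)$, $u_{ss} = e^{-s}(w_{ss} - 2w_s + w)$, $u_{\tau\tau} = e^{-s}w_{\tau\tau}$.
Substituting into the PDE and dividing by $e^{-s}$: $w_{\tau\tau} = 4(w_{ss} - 2w_s + w) + 8(w_s - w) + 4w$.
The lower-order terms cancel, leaving the standard wave equation $w_{\tau\tau} = 4w_{ss}$.
Initial data for $w$: $w(s,0) = e^{s}u(s,0) = 2 \sin(4 s)$; $w_{\tau}(s,0) = e^{s}u_{\tau}(s,0) = -8 \sin(2 s)$. The boundary conditions carry over: $w(0,\tau) = w(\pi,\tau) = 0$.
Solve for $w$:
  Using separation of variables $w = X(s)T(\tau)$:
  Eigenfunctions: $\sin(ns)$, $n = 1, 2, 3, \ldots$
  General solution: $w(s, \tau) = \sum [A_n \cos(2n \tau) + B_n \sin(2n \tau)] \sin(ns)$
  From $w(s,0) = 2 \sin(4 s)$: $A_4=2$. From $w_{\tau}(s,0) = -8 \sin(2 s)$, using $w_{\tau}(s,0) = \sum \omega_n B_n \sin(ns)$ with $\omega_n = 2n$: $B_2 = (-8)/4 = -2$.
Hence $w(s,\tau) = -2 \sin(2 s) \sin(4 \tau) + 2 \sin(4 s) \cos(8 \tau)$.
Transform back: $u(s,\tau) = e^{-s}w(s,\tau)$.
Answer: $u(s, \tau) = -2 e^{-s} \sin(4 \tau) \sin(2 s) + 2 e^{-s} \sin(4 s) \cos(8 \tau)$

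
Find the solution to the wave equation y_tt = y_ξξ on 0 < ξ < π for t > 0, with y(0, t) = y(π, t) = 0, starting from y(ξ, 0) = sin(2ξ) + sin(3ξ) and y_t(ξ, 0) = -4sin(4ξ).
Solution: Separating variables: y = Σ [A_n cos(ω_n t) + B_n sin(ω_n t)] sin(nξ), ω_n = n. From ICs (B_n = velocity coefficient / ω_n): A_2=1, A_3=1, B_4=-1.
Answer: y(ξ, t) = -sin(4t)sin(4ξ) + sin(2ξ)cos(2t) + sin(3ξ)cos(3t)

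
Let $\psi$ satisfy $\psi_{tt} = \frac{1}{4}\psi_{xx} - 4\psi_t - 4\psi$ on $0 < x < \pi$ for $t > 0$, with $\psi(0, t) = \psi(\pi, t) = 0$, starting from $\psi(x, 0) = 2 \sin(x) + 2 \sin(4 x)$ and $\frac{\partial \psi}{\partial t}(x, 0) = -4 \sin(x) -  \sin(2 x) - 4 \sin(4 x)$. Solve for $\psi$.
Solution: Substitute $\psi = e^{-2t}u$, i.e. $u = e^{2t}\psi$.
By the product rule, $\psi_t = e^{-2t}(u_t - 2u)$, $\psi_{tt} = e^{-2t}(u_{tt} - 4u_t + 4u)$, $\psi_{xx} = e^{-2t}u_{xx}$.
Substituting into the PDE and dividing by $e^{-2t}$: $u_{tt} - 4u_t + 4u = \frac{1}{4}u_{xx} - 4(u_t - 2u) - 4u$.
The lower-order terms cancel, leaving the standard wave equation $u_{tt} = \frac{1}{4}u_{xx}$.
Initial data for $u$: $u(x,0) = \psi(x,0) = 2 \sin(x) + 2 \sin(4 x)$; $u_t(x,0) = \psi_t(x,0) + 2\psi(x,0) = - \sin(2 x)$. The boundary conditions carry over: $u(0,t) = u(\pi,t) = 0$.
Solve for $u$:
  Using separation of variables $u = X(x)T(t)$:
  Eigenfunctions: $\sin(nx)$, $n = 1, 2, 3, \ldots$
  General solution: $u(x, t) = \sum [A_n \cos(n t/2) + B_n \sin(n t/2)] \sin(nx)$
  From $u(x,0) = 2 \sin(x) + 2 \sin(4 x)$: $A_1=2, A_4=2$. From $u_t(x,0) = - \sin(2 x)$, using $u_t(x,0) = \sum \omega_n B_n \sin(nx)$ with $\omega_n = n/2$: $B_2 = (-1)/1 = -1$.
Hence $u(x,t) = - \sin(t) \sin(2 x) + 2 \sin(x) \cos(t/2) + 2 \sin(4 x) \cos(2 t)$.
Transform back: $\psi(x,t) = e^{-2t}u(x,t)$.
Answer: $\psi(x, t) = - e^{-2 t} \sin(t) \sin(2 x) + 2 e^{-2 t} \sin(x) \cos(t/2) + 2 e^{-2 t} \sin(4 x) \cos(2 t)$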